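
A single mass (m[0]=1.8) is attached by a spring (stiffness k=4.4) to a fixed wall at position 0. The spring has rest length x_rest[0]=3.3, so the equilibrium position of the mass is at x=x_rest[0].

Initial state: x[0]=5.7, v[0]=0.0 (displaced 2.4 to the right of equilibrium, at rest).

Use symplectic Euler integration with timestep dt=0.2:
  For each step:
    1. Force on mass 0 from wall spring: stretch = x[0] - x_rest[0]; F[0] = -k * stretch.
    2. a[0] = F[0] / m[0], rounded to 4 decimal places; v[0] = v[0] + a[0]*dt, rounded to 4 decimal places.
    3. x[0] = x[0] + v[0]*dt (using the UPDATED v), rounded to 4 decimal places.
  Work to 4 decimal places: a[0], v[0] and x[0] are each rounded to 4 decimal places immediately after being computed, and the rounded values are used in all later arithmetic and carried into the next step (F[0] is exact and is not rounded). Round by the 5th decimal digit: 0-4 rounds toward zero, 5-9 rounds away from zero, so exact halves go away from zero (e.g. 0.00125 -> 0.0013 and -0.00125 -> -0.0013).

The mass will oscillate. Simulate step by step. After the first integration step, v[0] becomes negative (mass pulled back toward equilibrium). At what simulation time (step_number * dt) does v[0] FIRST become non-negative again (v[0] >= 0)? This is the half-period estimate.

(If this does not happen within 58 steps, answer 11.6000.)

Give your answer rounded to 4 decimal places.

Answer: 2.2000

Derivation:
Step 0: x=[5.7000] v=[0.0000]
Step 1: x=[5.4653] v=[-1.1733]
Step 2: x=[5.0189] v=[-2.2319]
Step 3: x=[4.4044] v=[-3.0723]
Step 4: x=[3.6820] v=[-3.6122]
Step 5: x=[2.9222] v=[-3.7990]
Step 6: x=[2.1993] v=[-3.6143]
Step 7: x=[1.5841] v=[-3.0762]
Step 8: x=[1.1366] v=[-2.2373]
Step 9: x=[0.9007] v=[-1.1796]
Step 10: x=[0.8994] v=[-0.0066]
Step 11: x=[1.1328] v=[1.1670]
First v>=0 after going negative at step 11, time=2.2000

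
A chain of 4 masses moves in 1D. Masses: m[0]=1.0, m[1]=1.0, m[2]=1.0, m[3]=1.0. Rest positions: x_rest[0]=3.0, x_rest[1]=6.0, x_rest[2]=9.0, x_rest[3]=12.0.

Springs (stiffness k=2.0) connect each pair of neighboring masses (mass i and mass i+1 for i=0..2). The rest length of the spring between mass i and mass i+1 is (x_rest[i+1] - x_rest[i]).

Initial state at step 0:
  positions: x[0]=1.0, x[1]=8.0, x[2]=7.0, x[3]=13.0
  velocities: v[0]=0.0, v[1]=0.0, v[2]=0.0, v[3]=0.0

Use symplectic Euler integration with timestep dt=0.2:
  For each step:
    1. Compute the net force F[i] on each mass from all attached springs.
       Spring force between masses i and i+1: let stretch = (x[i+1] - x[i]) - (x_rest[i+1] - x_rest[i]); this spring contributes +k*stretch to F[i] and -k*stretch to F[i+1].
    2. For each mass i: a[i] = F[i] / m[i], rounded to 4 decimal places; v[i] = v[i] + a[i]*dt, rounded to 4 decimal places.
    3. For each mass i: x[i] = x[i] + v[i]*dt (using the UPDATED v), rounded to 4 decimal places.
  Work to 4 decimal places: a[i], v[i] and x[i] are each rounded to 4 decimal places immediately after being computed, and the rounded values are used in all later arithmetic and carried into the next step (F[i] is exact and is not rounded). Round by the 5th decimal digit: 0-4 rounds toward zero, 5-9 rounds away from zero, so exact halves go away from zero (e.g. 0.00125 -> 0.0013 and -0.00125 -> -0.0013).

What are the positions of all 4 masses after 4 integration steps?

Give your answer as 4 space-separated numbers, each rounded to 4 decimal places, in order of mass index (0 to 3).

Answer: 3.1825 3.8785 10.4995 11.4396

Derivation:
Step 0: x=[1.0000 8.0000 7.0000 13.0000] v=[0.0000 0.0000 0.0000 0.0000]
Step 1: x=[1.3200 7.3600 7.5600 12.7600] v=[1.6000 -3.2000 2.8000 -1.2000]
Step 2: x=[1.8832 6.2528 8.5200 12.3440] v=[2.8160 -5.5360 4.8000 -2.0800]
Step 3: x=[2.5560 4.9774 9.6045 11.8621] v=[3.3638 -6.3770 5.4227 -2.4096]
Step 4: x=[3.1825 3.8785 10.4995 11.4396] v=[3.1324 -5.4947 4.4749 -2.1126]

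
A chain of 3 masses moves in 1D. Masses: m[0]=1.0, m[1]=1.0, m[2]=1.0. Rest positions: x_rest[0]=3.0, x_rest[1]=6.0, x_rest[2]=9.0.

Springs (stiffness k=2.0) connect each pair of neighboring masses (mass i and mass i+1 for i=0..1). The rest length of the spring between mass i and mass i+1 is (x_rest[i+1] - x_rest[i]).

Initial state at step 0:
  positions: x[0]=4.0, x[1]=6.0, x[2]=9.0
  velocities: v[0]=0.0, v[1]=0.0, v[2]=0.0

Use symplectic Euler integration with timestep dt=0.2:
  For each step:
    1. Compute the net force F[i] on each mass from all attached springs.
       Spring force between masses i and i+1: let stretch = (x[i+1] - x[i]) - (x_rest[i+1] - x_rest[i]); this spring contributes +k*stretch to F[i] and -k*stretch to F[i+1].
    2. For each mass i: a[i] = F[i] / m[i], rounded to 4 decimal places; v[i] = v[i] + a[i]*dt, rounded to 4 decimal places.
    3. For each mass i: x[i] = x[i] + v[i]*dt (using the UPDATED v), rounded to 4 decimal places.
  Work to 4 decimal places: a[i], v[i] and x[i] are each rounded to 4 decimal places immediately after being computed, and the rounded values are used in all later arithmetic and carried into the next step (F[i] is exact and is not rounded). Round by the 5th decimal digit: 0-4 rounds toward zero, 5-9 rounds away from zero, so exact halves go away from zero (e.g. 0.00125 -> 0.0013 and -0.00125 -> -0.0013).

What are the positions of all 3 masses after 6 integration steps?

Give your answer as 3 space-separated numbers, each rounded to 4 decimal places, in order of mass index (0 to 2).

Answer: 3.0253 6.6761 9.2985

Derivation:
Step 0: x=[4.0000 6.0000 9.0000] v=[0.0000 0.0000 0.0000]
Step 1: x=[3.9200 6.0800 9.0000] v=[-0.4000 0.4000 0.0000]
Step 2: x=[3.7728 6.2208 9.0064] v=[-0.7360 0.7040 0.0320]
Step 3: x=[3.5814 6.3886 9.0300] v=[-0.9568 0.8390 0.1178]
Step 4: x=[3.3746 6.5431 9.0822] v=[-1.0339 0.7727 0.2612]
Step 5: x=[3.1813 6.6473 9.1713] v=[-0.9665 0.5209 0.4456]
Step 6: x=[3.0253 6.6761 9.2985] v=[-0.7801 0.1441 0.6360]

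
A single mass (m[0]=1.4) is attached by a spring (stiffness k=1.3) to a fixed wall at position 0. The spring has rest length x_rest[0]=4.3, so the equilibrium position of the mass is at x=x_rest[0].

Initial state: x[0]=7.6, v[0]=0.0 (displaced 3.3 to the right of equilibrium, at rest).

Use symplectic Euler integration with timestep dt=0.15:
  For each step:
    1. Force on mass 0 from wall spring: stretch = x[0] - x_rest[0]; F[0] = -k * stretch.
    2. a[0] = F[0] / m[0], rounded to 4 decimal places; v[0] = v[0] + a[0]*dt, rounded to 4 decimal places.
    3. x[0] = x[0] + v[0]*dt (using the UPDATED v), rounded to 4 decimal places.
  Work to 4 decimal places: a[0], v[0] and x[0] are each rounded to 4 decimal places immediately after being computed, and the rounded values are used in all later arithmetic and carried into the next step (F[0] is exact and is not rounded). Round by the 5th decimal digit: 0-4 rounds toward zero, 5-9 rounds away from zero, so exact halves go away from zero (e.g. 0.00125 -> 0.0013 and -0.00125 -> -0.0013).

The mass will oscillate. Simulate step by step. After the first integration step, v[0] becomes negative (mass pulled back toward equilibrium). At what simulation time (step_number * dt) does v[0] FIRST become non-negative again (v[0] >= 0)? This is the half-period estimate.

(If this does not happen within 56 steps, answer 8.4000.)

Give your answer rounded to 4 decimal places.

Step 0: x=[7.6000] v=[0.0000]
Step 1: x=[7.5311] v=[-0.4596]
Step 2: x=[7.3947] v=[-0.9096]
Step 3: x=[7.1936] v=[-1.3407]
Step 4: x=[6.9320] v=[-1.7437]
Step 5: x=[6.6155] v=[-2.1103]
Step 6: x=[6.2506] v=[-2.4328]
Step 7: x=[5.8449] v=[-2.7045]
Step 8: x=[5.4069] v=[-2.9197]
Step 9: x=[4.9458] v=[-3.0739]
Step 10: x=[4.4712] v=[-3.1639]
Step 11: x=[3.9930] v=[-3.1878]
Step 12: x=[3.5213] v=[-3.1450]
Step 13: x=[3.0658] v=[-3.0365]
Step 14: x=[2.6361] v=[-2.8646]
Step 15: x=[2.2412] v=[-2.6328]
Step 16: x=[1.8893] v=[-2.3460]
Step 17: x=[1.5878] v=[-2.0102]
Step 18: x=[1.3429] v=[-1.6324]
Step 19: x=[1.1598] v=[-1.2205]
Step 20: x=[1.0423] v=[-0.7831]
Step 21: x=[0.9929] v=[-0.3294]
Step 22: x=[1.0126] v=[0.1312]
First v>=0 after going negative at step 22, time=3.3000

Answer: 3.3000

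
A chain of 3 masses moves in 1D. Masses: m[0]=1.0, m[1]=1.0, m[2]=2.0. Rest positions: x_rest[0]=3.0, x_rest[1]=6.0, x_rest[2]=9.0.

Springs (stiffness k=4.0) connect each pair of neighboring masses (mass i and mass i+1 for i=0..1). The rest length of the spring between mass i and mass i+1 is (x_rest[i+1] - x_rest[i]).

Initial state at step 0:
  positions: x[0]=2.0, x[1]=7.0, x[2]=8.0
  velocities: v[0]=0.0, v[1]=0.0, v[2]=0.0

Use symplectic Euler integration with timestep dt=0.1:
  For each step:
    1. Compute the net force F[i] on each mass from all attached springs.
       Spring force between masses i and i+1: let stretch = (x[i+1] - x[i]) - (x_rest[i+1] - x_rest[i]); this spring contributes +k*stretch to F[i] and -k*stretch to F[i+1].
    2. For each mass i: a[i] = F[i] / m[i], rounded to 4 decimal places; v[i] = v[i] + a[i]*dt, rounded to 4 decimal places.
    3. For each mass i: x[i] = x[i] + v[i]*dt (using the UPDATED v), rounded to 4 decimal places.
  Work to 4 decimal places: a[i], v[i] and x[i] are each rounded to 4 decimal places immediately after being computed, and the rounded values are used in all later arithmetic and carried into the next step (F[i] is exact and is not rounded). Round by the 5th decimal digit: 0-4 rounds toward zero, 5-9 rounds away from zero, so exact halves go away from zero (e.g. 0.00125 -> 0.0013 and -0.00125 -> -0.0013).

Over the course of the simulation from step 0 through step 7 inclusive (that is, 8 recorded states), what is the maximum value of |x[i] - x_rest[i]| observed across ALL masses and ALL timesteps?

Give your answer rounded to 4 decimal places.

Step 0: x=[2.0000 7.0000 8.0000] v=[0.0000 0.0000 0.0000]
Step 1: x=[2.0800 6.8400 8.0400] v=[0.8000 -1.6000 0.4000]
Step 2: x=[2.2304 6.5376 8.1160] v=[1.5040 -3.0240 0.7600]
Step 3: x=[2.4331 6.1261 8.2204] v=[2.0269 -4.1155 1.0443]
Step 4: x=[2.6635 5.6506 8.3429] v=[2.3041 -4.7550 1.2254]
Step 5: x=[2.8934 5.1633 8.4716] v=[2.2989 -4.8729 1.2869]
Step 6: x=[3.0941 4.7176 8.5941] v=[2.0069 -4.4575 1.2252]
Step 7: x=[3.2397 4.3620 8.6991] v=[1.4563 -3.5563 1.0499]
Max displacement = 1.6380

Answer: 1.6380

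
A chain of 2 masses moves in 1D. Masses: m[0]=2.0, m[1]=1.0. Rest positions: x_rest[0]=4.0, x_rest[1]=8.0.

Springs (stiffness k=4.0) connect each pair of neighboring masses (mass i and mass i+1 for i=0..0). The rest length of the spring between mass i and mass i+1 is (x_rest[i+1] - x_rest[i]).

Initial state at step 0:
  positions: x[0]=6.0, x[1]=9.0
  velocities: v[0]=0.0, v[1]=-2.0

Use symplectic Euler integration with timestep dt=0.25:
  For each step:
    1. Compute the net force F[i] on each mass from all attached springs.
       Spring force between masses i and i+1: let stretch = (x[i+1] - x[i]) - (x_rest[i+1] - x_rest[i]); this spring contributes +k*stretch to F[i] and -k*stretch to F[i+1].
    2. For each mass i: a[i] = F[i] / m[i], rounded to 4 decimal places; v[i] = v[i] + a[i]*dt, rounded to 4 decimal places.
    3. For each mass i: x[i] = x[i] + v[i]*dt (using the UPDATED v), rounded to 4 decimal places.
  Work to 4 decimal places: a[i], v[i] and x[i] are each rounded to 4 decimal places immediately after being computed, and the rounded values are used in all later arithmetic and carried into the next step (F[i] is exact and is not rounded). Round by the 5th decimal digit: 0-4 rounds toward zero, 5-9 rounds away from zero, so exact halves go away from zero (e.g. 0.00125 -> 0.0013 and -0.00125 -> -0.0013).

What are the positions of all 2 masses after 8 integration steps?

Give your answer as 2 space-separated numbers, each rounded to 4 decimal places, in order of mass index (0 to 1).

Step 0: x=[6.0000 9.0000] v=[0.0000 -2.0000]
Step 1: x=[5.8750 8.7500] v=[-0.5000 -1.0000]
Step 2: x=[5.6094 8.7813] v=[-1.0625 0.1250]
Step 3: x=[5.2403 9.0196] v=[-1.4766 0.9531]
Step 4: x=[4.8436 9.3131] v=[-1.5870 1.1738]
Step 5: x=[4.5055 9.4892] v=[-1.3523 0.7043]
Step 6: x=[4.2904 9.4194] v=[-0.8605 -0.2794]
Step 7: x=[4.2164 9.0673] v=[-0.2960 -1.4084]
Step 8: x=[4.2488 8.5025] v=[0.1295 -2.2593]

Answer: 4.2488 8.5025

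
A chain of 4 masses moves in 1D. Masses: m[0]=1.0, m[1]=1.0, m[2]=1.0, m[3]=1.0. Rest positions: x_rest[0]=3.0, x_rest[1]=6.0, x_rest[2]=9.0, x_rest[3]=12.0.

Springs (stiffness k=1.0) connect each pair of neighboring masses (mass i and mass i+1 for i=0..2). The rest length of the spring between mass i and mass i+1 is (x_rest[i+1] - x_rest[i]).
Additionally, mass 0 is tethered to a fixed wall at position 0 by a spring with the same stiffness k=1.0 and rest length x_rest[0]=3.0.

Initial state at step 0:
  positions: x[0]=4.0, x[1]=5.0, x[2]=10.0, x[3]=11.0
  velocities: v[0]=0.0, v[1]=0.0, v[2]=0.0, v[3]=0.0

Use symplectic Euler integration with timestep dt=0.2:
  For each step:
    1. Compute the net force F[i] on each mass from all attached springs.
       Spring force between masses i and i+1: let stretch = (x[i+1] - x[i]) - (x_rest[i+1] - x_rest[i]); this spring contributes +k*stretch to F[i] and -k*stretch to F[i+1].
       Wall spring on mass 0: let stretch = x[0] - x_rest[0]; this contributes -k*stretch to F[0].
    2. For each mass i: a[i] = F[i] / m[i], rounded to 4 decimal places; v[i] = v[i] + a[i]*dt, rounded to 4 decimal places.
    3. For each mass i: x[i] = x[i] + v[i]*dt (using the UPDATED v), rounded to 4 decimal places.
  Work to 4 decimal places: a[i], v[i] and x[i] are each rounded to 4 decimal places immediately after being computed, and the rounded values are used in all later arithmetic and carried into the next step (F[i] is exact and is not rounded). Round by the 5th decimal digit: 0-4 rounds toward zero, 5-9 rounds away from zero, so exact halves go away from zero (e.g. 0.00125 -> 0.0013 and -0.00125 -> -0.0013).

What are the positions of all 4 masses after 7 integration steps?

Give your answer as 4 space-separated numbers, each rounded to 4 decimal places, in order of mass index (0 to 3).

Step 0: x=[4.0000 5.0000 10.0000 11.0000] v=[0.0000 0.0000 0.0000 0.0000]
Step 1: x=[3.8800 5.1600 9.8400 11.0800] v=[-0.6000 0.8000 -0.8000 0.4000]
Step 2: x=[3.6560 5.4560 9.5424 11.2304] v=[-1.1200 1.4800 -1.4880 0.7520]
Step 3: x=[3.3578 5.8435 9.1489 11.4333] v=[-1.4912 1.9373 -1.9677 1.0144]
Step 4: x=[3.0247 6.2637 8.7145 11.6648] v=[-1.6656 2.1012 -2.1719 1.1575]
Step 5: x=[2.7002 6.6524 8.3001 11.8983] v=[-1.6227 1.9436 -2.0720 1.1674]
Step 6: x=[2.4257 6.9489 7.9637 12.1079] v=[-1.3723 1.4827 -1.6819 1.0478]
Step 7: x=[2.2351 7.1051 7.7525 12.2717] v=[-0.9528 0.7810 -1.0560 0.8190]

Answer: 2.2351 7.1051 7.7525 12.2717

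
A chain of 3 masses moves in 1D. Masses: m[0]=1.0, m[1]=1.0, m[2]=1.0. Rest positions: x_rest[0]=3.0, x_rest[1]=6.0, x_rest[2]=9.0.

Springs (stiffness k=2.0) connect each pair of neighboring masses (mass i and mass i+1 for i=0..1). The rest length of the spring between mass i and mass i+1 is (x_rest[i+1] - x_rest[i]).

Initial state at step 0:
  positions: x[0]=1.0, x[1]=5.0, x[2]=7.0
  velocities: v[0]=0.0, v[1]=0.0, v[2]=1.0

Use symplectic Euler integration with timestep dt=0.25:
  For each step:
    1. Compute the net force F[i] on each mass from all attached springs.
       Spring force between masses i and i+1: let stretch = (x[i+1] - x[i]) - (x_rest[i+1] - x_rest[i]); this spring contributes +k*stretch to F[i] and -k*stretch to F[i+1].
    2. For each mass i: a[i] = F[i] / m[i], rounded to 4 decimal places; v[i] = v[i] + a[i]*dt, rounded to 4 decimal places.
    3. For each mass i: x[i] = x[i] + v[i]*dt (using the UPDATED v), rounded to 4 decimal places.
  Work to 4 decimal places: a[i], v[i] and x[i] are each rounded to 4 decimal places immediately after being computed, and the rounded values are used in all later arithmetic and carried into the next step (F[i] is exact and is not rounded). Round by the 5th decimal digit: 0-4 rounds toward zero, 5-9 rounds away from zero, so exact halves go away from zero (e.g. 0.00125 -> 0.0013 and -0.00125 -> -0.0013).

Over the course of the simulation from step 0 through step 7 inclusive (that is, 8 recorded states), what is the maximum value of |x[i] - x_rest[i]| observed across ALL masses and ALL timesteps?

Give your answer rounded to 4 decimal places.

Answer: 2.0800

Derivation:
Step 0: x=[1.0000 5.0000 7.0000] v=[0.0000 0.0000 1.0000]
Step 1: x=[1.1250 4.7500 7.3750] v=[0.5000 -1.0000 1.5000]
Step 2: x=[1.3281 4.3750 7.7969] v=[0.8125 -1.5000 1.6875]
Step 3: x=[1.5371 4.0469 8.1661] v=[0.8360 -1.3125 1.4766]
Step 4: x=[1.6848 3.9200 8.3954] v=[0.5909 -0.5078 0.9170]
Step 5: x=[1.7369 4.0731 8.4402] v=[0.2085 0.6123 0.1793]
Step 6: x=[1.7061 4.4801 8.3141] v=[-0.1234 1.6278 -0.5043]
Step 7: x=[1.6470 5.0196 8.0838] v=[-0.2364 2.1578 -0.9213]
Max displacement = 2.0800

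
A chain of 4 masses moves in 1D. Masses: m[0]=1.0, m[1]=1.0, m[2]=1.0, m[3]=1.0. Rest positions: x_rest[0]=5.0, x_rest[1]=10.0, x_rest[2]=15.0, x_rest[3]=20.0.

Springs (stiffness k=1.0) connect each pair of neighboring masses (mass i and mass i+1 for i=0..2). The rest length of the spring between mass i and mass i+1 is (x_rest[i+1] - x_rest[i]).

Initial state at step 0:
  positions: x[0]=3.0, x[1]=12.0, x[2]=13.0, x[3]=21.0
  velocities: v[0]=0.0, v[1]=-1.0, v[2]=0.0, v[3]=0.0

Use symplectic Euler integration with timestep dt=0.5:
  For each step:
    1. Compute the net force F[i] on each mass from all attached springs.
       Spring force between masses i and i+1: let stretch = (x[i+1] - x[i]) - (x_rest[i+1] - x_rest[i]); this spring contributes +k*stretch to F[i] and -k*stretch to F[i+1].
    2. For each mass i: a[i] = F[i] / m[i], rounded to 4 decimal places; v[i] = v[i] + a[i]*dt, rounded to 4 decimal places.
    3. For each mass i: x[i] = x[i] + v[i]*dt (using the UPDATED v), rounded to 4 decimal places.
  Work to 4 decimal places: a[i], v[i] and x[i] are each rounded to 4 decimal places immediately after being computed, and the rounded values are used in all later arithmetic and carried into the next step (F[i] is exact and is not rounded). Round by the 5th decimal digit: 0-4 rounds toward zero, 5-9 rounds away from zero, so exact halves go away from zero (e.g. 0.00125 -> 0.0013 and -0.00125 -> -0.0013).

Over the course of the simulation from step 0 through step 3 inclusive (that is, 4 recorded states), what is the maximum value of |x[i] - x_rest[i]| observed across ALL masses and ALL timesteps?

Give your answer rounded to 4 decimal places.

Step 0: x=[3.0000 12.0000 13.0000 21.0000] v=[0.0000 -1.0000 0.0000 0.0000]
Step 1: x=[4.0000 9.5000 14.7500 20.2500] v=[2.0000 -5.0000 3.5000 -1.5000]
Step 2: x=[5.1250 6.9375 16.5625 19.3750] v=[2.2500 -5.1250 3.6250 -1.7500]
Step 3: x=[5.4532 6.3281 16.6719 19.0469] v=[0.6563 -1.2188 0.2188 -0.6563]
Max displacement = 3.6719

Answer: 3.6719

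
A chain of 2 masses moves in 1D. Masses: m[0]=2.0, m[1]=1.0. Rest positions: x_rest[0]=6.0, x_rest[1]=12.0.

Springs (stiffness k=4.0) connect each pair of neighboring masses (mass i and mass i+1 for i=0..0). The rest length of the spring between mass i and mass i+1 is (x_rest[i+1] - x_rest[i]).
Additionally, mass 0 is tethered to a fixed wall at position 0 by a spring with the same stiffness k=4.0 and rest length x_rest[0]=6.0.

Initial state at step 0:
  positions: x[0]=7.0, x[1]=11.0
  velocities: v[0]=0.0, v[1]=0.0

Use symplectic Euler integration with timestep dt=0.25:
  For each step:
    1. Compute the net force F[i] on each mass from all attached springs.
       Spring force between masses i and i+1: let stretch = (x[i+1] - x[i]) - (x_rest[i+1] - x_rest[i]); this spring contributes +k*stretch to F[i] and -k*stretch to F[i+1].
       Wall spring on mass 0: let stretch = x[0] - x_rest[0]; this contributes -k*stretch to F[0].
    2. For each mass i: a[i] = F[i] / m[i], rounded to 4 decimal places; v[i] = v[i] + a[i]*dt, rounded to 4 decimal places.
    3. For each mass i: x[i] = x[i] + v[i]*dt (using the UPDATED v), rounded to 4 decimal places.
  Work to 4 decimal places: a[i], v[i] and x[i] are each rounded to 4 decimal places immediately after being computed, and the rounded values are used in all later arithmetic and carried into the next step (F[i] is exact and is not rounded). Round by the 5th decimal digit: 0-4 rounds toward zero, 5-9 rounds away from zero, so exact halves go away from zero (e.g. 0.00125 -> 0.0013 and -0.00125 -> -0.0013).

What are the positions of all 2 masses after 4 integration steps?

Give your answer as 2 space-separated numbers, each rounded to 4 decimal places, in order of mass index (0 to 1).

Answer: 5.1573 13.3351

Derivation:
Step 0: x=[7.0000 11.0000] v=[0.0000 0.0000]
Step 1: x=[6.6250 11.5000] v=[-1.5000 2.0000]
Step 2: x=[6.0313 12.2813] v=[-2.3750 3.1250]
Step 3: x=[5.4649 13.0001] v=[-2.2657 2.8750]
Step 4: x=[5.1573 13.3351] v=[-1.2306 1.3398]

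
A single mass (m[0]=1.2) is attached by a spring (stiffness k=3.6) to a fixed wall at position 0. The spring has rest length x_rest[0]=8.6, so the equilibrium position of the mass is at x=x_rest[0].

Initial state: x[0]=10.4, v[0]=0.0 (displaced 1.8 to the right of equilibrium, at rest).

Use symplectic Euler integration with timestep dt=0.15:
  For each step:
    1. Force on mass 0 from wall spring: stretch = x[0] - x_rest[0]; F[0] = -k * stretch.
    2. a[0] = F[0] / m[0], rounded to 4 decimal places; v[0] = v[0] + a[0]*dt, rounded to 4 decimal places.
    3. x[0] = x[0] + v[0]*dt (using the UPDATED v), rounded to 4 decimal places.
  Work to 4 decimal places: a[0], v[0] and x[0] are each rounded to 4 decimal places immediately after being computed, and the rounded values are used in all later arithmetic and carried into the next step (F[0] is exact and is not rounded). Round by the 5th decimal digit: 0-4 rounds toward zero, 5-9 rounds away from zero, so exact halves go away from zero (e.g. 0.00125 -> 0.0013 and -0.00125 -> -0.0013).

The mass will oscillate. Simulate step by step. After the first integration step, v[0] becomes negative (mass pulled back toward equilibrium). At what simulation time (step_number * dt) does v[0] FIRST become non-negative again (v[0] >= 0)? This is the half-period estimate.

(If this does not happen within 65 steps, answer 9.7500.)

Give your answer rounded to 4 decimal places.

Step 0: x=[10.4000] v=[0.0000]
Step 1: x=[10.2785] v=[-0.8100]
Step 2: x=[10.0437] v=[-1.5653]
Step 3: x=[9.7115] v=[-2.2150]
Step 4: x=[9.3042] v=[-2.7152]
Step 5: x=[8.8494] v=[-3.0321]
Step 6: x=[8.3778] v=[-3.1443]
Step 7: x=[7.9212] v=[-3.0443]
Step 8: x=[7.5104] v=[-2.7388]
Step 9: x=[7.1731] v=[-2.2485]
Step 10: x=[6.9321] v=[-1.6064]
Step 11: x=[6.8037] v=[-0.8558]
Step 12: x=[6.7966] v=[-0.0475]
Step 13: x=[6.9112] v=[0.7640]
First v>=0 after going negative at step 13, time=1.9500

Answer: 1.9500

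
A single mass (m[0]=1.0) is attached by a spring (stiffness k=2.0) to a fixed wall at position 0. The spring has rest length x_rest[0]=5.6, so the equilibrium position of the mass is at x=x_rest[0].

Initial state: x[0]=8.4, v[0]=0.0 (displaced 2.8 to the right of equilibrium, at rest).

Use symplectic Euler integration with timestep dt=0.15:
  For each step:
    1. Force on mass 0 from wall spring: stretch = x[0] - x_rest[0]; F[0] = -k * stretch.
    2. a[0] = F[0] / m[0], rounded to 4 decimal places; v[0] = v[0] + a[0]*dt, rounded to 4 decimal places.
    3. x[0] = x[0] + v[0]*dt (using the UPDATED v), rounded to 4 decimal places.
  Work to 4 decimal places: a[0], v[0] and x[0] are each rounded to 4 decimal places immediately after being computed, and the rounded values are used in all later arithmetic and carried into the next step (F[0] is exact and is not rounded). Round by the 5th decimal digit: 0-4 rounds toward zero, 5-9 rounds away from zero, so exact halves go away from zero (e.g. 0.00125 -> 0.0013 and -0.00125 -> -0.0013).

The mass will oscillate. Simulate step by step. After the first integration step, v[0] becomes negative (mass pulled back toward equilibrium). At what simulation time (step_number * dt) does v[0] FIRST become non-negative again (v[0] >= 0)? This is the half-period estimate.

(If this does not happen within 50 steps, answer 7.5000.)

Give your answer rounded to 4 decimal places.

Answer: 2.2500

Derivation:
Step 0: x=[8.4000] v=[0.0000]
Step 1: x=[8.2740] v=[-0.8400]
Step 2: x=[8.0277] v=[-1.6422]
Step 3: x=[7.6721] v=[-2.3705]
Step 4: x=[7.2233] v=[-2.9921]
Step 5: x=[6.7014] v=[-3.4791]
Step 6: x=[6.1300] v=[-3.8095]
Step 7: x=[5.5347] v=[-3.9685]
Step 8: x=[4.9424] v=[-3.9489]
Step 9: x=[4.3797] v=[-3.7516]
Step 10: x=[3.8719] v=[-3.3855]
Step 11: x=[3.4418] v=[-2.8671]
Step 12: x=[3.1089] v=[-2.2196]
Step 13: x=[2.8881] v=[-1.4723]
Step 14: x=[2.7893] v=[-0.6587]
Step 15: x=[2.8170] v=[0.1845]
First v>=0 after going negative at step 15, time=2.2500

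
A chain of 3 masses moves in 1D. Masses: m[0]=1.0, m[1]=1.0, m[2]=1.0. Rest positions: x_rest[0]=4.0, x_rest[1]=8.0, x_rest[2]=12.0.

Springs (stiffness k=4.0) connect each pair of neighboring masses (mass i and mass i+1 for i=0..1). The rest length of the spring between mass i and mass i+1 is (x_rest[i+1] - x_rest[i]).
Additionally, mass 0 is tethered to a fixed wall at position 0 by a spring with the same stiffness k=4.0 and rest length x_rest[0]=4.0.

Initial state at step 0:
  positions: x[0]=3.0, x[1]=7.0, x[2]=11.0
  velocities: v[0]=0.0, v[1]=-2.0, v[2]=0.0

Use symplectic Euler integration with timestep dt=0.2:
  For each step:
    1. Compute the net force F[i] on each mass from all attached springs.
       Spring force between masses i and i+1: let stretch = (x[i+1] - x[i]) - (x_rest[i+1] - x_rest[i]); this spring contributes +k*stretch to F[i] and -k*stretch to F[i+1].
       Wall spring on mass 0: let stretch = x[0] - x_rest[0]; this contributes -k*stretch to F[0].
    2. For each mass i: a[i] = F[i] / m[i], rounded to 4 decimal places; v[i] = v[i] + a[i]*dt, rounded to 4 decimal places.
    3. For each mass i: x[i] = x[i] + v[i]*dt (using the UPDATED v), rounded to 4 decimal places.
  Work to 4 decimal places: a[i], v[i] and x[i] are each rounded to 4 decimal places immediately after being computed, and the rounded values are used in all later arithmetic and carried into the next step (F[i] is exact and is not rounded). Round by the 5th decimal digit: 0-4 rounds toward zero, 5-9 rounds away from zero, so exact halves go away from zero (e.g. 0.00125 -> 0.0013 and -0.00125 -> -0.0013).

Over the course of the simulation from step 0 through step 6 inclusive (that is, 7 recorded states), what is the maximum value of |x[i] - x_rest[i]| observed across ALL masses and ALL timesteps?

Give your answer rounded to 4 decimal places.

Answer: 1.7634

Derivation:
Step 0: x=[3.0000 7.0000 11.0000] v=[0.0000 -2.0000 0.0000]
Step 1: x=[3.1600 6.6000 11.0000] v=[0.8000 -2.0000 0.0000]
Step 2: x=[3.3648 6.3536 10.9360] v=[1.0240 -1.2320 -0.3200]
Step 3: x=[3.5094 6.3622 10.7788] v=[0.7232 0.0429 -0.7859]
Step 4: x=[3.5490 6.6210 10.5550] v=[0.1979 1.2939 -1.1192]
Step 5: x=[3.5123 7.0177 10.3417] v=[-0.1837 1.9835 -1.0664]
Step 6: x=[3.4745 7.3854 10.2366] v=[-0.1892 1.8384 -0.5256]
Max displacement = 1.7634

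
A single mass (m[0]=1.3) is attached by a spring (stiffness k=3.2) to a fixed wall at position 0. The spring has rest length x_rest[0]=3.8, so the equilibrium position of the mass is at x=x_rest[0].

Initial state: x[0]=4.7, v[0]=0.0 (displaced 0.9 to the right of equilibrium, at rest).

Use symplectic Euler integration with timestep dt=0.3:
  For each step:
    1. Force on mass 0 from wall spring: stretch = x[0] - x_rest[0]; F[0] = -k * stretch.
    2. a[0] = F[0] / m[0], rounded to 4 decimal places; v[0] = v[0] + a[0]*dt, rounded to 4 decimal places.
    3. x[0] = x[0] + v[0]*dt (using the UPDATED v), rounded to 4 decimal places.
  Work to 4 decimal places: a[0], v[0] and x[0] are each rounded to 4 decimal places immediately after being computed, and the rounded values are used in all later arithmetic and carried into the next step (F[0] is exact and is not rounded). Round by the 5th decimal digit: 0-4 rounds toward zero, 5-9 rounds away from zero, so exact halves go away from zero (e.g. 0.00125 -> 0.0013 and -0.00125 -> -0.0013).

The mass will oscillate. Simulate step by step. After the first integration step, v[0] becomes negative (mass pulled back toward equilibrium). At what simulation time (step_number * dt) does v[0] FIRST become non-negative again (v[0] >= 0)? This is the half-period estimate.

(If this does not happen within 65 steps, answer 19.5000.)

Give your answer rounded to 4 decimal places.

Answer: 2.1000

Derivation:
Step 0: x=[4.7000] v=[0.0000]
Step 1: x=[4.5006] v=[-0.6646]
Step 2: x=[4.1460] v=[-1.1820]
Step 3: x=[3.7148] v=[-1.4375]
Step 4: x=[3.3024] v=[-1.3746]
Step 5: x=[3.0003] v=[-1.0071]
Step 6: x=[2.8753] v=[-0.4166]
Step 7: x=[2.9552] v=[0.2663]
First v>=0 after going negative at step 7, time=2.1000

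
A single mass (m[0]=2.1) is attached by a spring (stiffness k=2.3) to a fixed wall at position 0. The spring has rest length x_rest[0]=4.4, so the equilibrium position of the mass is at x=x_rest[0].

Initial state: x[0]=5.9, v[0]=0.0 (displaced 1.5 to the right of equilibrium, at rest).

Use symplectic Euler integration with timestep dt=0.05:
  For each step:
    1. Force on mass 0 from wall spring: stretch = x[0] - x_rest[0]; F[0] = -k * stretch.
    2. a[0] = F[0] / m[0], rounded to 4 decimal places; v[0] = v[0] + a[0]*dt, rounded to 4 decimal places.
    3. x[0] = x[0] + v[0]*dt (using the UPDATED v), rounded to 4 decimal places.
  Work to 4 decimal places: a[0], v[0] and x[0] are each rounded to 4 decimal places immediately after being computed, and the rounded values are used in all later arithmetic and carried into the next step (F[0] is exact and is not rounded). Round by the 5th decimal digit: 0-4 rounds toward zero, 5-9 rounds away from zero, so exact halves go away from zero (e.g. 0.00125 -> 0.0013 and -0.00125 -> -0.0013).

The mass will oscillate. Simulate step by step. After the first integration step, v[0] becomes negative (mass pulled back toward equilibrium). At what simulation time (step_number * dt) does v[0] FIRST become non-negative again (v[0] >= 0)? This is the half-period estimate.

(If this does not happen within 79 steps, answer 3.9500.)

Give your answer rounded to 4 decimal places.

Answer: 3.0500

Derivation:
Step 0: x=[5.9000] v=[0.0000]
Step 1: x=[5.8959] v=[-0.0821]
Step 2: x=[5.8877] v=[-0.1640]
Step 3: x=[5.8754] v=[-0.2455]
Step 4: x=[5.8591] v=[-0.3263]
Step 5: x=[5.8388] v=[-0.4062]
Step 6: x=[5.8146] v=[-0.4850]
Step 7: x=[5.7865] v=[-0.5625]
Step 8: x=[5.7546] v=[-0.6384]
Step 9: x=[5.7190] v=[-0.7126]
Step 10: x=[5.6798] v=[-0.7848]
Step 11: x=[5.6371] v=[-0.8549]
Step 12: x=[5.5910] v=[-0.9226]
Step 13: x=[5.5416] v=[-0.9878]
Step 14: x=[5.4891] v=[-1.0503]
Step 15: x=[5.4336] v=[-1.1099]
Step 16: x=[5.3753] v=[-1.1665]
Step 17: x=[5.3143] v=[-1.2199]
Step 18: x=[5.2508] v=[-1.2700]
Step 19: x=[5.1850] v=[-1.3166]
Step 20: x=[5.1170] v=[-1.3596]
Step 21: x=[5.0471] v=[-1.3989]
Step 22: x=[4.9754] v=[-1.4343]
Step 23: x=[4.9021] v=[-1.4658]
Step 24: x=[4.8274] v=[-1.4933]
Step 25: x=[4.7516] v=[-1.5167]
Step 26: x=[4.6748] v=[-1.5360]
Step 27: x=[4.5972] v=[-1.5511]
Step 28: x=[4.5191] v=[-1.5619]
Step 29: x=[4.4407] v=[-1.5684]
Step 30: x=[4.3622] v=[-1.5706]
Step 31: x=[4.2838] v=[-1.5685]
Step 32: x=[4.2057] v=[-1.5621]
Step 33: x=[4.1281] v=[-1.5515]
Step 34: x=[4.0513] v=[-1.5366]
Step 35: x=[3.9754] v=[-1.5175]
Step 36: x=[3.9007] v=[-1.4943]
Step 37: x=[3.8274] v=[-1.4670]
Step 38: x=[3.7556] v=[-1.4356]
Step 39: x=[3.6856] v=[-1.4003]
Step 40: x=[3.6175] v=[-1.3612]
Step 41: x=[3.5516] v=[-1.3184]
Step 42: x=[3.4880] v=[-1.2719]
Step 43: x=[3.4269] v=[-1.2220]
Step 44: x=[3.3685] v=[-1.1687]
Step 45: x=[3.3129] v=[-1.1122]
Step 46: x=[3.2603] v=[-1.0527]
Step 47: x=[3.2108] v=[-0.9903]
Step 48: x=[3.1645] v=[-0.9252]
Step 49: x=[3.1216] v=[-0.8575]
Step 50: x=[3.0822] v=[-0.7875]
Step 51: x=[3.0464] v=[-0.7153]
Step 52: x=[3.0143] v=[-0.6412]
Step 53: x=[2.9860] v=[-0.5653]
Step 54: x=[2.9616] v=[-0.4879]
Step 55: x=[2.9411] v=[-0.4091]
Step 56: x=[2.9246] v=[-0.3292]
Step 57: x=[2.9122] v=[-0.2484]
Step 58: x=[2.9039] v=[-0.1669]
Step 59: x=[2.8997] v=[-0.0850]
Step 60: x=[2.8996] v=[-0.0028]
Step 61: x=[2.9036] v=[0.0794]
First v>=0 after going negative at step 61, time=3.0500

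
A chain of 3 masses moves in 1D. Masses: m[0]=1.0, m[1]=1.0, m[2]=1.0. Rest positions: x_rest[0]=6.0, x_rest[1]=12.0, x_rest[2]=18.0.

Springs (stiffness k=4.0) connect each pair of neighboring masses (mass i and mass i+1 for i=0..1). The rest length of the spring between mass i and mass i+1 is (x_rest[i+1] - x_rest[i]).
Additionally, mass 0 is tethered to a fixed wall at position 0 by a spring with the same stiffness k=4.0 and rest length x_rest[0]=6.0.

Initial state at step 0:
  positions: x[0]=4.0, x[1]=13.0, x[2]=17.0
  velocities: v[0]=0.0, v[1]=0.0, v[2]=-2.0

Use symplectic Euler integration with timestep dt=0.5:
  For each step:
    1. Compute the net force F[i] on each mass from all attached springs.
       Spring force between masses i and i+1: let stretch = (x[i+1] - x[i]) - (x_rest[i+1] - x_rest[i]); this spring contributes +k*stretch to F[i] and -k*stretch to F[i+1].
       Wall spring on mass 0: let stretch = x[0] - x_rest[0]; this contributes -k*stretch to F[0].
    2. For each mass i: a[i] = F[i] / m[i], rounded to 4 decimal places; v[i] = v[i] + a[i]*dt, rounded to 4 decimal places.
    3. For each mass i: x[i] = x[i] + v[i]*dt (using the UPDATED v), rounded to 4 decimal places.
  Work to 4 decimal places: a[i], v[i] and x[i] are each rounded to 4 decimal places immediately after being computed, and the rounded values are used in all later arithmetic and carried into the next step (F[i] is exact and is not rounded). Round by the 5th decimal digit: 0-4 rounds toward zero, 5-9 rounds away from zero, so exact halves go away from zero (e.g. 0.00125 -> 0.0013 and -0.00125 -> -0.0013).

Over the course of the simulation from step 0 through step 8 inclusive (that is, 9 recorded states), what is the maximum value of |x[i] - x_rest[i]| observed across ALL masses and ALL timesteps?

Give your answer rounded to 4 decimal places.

Answer: 4.0000

Derivation:
Step 0: x=[4.0000 13.0000 17.0000] v=[0.0000 0.0000 -2.0000]
Step 1: x=[9.0000 8.0000 18.0000] v=[10.0000 -10.0000 2.0000]
Step 2: x=[4.0000 14.0000 15.0000] v=[-10.0000 12.0000 -6.0000]
Step 3: x=[5.0000 11.0000 17.0000] v=[2.0000 -6.0000 4.0000]
Step 4: x=[7.0000 8.0000 19.0000] v=[4.0000 -6.0000 4.0000]
Step 5: x=[3.0000 15.0000 16.0000] v=[-8.0000 14.0000 -6.0000]
Step 6: x=[8.0000 11.0000 18.0000] v=[10.0000 -8.0000 4.0000]
Step 7: x=[8.0000 11.0000 19.0000] v=[0.0000 0.0000 2.0000]
Step 8: x=[3.0000 16.0000 18.0000] v=[-10.0000 10.0000 -2.0000]
Max displacement = 4.0000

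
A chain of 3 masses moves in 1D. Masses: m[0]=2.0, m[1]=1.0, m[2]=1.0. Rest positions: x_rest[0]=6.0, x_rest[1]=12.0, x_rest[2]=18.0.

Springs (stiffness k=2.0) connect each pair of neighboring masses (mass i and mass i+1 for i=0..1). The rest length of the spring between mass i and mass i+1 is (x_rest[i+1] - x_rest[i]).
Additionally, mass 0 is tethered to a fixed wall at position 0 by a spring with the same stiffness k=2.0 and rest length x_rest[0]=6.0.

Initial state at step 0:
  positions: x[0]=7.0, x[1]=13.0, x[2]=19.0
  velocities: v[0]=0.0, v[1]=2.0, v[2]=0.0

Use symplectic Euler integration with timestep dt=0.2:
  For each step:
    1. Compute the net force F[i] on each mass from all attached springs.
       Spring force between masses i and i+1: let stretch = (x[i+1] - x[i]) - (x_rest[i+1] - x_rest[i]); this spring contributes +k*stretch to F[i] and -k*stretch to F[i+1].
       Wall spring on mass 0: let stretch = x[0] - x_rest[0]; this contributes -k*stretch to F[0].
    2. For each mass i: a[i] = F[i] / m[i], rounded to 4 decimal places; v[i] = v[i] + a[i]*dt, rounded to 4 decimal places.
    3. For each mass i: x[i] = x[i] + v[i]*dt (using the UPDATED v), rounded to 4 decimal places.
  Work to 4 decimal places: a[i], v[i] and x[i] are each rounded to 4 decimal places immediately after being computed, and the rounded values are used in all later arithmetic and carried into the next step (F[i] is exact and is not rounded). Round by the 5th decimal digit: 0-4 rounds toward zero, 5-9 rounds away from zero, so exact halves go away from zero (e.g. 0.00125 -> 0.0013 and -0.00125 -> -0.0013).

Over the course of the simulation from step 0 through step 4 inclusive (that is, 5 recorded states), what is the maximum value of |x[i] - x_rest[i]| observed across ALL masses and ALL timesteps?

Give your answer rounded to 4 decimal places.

Answer: 1.9985

Derivation:
Step 0: x=[7.0000 13.0000 19.0000] v=[0.0000 2.0000 0.0000]
Step 1: x=[6.9600 13.4000 19.0000] v=[-0.2000 2.0000 0.0000]
Step 2: x=[6.8992 13.7328 19.0320] v=[-0.3040 1.6640 0.1600]
Step 3: x=[6.8358 13.9428 19.1201] v=[-0.3171 1.0502 0.4403]
Step 4: x=[6.7832 13.9985 19.2740] v=[-0.2629 0.2783 0.7694]
Max displacement = 1.9985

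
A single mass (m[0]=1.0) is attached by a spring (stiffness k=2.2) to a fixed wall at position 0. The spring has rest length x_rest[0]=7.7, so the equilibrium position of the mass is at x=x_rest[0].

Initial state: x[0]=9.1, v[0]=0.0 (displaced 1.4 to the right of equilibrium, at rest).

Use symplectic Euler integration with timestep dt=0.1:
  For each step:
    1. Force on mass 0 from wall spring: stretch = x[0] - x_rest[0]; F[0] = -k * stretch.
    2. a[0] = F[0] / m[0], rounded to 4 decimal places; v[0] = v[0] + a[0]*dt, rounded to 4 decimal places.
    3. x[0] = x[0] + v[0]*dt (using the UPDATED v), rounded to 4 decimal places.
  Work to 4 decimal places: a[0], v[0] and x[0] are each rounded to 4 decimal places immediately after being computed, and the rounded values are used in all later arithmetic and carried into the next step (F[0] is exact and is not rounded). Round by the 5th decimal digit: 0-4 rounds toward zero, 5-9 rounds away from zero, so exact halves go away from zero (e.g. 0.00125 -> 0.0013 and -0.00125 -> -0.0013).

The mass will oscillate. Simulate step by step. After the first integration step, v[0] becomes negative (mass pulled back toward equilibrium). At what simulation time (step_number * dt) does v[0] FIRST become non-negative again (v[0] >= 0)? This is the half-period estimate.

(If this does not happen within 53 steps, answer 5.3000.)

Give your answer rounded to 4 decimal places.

Step 0: x=[9.1000] v=[0.0000]
Step 1: x=[9.0692] v=[-0.3080]
Step 2: x=[9.0083] v=[-0.6092]
Step 3: x=[8.9186] v=[-0.8970]
Step 4: x=[8.8021] v=[-1.1651]
Step 5: x=[8.6613] v=[-1.4076]
Step 6: x=[8.4994] v=[-1.6191]
Step 7: x=[8.3199] v=[-1.7950]
Step 8: x=[8.1268] v=[-1.9314]
Step 9: x=[7.9243] v=[-2.0253]
Step 10: x=[7.7168] v=[-2.0747]
Step 11: x=[7.5090] v=[-2.0784]
Step 12: x=[7.3054] v=[-2.0364]
Step 13: x=[7.1104] v=[-1.9496]
Step 14: x=[6.9284] v=[-1.8199]
Step 15: x=[6.7634] v=[-1.6502]
Step 16: x=[6.6190] v=[-1.4442]
Step 17: x=[6.4984] v=[-1.2064]
Step 18: x=[6.4042] v=[-0.9421]
Step 19: x=[6.3385] v=[-0.6570]
Step 20: x=[6.3028] v=[-0.3575]
Step 21: x=[6.2978] v=[-0.0501]
Step 22: x=[6.3236] v=[0.2584]
First v>=0 after going negative at step 22, time=2.2000

Answer: 2.2000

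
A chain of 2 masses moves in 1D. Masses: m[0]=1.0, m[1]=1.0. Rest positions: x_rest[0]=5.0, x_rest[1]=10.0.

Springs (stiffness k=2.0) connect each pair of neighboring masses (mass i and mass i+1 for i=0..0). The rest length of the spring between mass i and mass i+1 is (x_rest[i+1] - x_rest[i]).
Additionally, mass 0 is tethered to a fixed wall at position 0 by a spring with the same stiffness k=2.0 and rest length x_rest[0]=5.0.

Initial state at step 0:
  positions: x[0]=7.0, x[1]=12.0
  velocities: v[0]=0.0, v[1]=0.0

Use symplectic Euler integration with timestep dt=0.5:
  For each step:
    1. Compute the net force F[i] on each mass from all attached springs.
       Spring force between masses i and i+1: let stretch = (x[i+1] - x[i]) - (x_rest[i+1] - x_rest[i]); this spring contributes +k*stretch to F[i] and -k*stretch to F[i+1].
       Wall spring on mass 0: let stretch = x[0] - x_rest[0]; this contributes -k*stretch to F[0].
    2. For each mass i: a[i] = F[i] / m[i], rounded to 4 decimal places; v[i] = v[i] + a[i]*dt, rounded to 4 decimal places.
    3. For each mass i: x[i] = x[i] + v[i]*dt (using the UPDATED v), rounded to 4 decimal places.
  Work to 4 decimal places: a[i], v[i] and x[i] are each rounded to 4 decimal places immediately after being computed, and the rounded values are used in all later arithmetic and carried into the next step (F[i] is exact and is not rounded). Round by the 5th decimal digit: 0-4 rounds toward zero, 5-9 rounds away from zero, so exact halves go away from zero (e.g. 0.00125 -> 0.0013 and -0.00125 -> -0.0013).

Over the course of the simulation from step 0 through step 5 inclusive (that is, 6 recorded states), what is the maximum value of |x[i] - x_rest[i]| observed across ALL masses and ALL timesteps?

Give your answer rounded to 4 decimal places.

Step 0: x=[7.0000 12.0000] v=[0.0000 0.0000]
Step 1: x=[6.0000 12.0000] v=[-2.0000 0.0000]
Step 2: x=[5.0000 11.5000] v=[-2.0000 -1.0000]
Step 3: x=[4.7500 10.2500] v=[-0.5000 -2.5000]
Step 4: x=[4.8750 8.7500] v=[0.2500 -3.0000]
Step 5: x=[4.5000 7.8125] v=[-0.7500 -1.8750]
Max displacement = 2.1875

Answer: 2.1875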